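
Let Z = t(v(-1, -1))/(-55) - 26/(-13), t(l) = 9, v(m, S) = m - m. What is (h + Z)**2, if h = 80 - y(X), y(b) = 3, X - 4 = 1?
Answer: 18800896/3025 ≈ 6215.2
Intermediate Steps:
X = 5 (X = 4 + 1 = 5)
v(m, S) = 0
Z = 101/55 (Z = 9/(-55) - 26/(-13) = 9*(-1/55) - 26*(-1/13) = -9/55 + 2 = 101/55 ≈ 1.8364)
h = 77 (h = 80 - 1*3 = 80 - 3 = 77)
(h + Z)**2 = (77 + 101/55)**2 = (4336/55)**2 = 18800896/3025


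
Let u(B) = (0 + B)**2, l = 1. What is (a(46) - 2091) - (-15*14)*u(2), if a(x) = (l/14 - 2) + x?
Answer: -16897/14 ≈ -1206.9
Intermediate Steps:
u(B) = B**2
a(x) = -27/14 + x (a(x) = (1/14 - 2) + x = -27/14 + x)
(a(46) - 2091) - (-15*14)*u(2) = ((-27/14 + 46) - 2091) - (-15*14)*2**2 = (617/14 - 2091) - (-210)*4 = -28657/14 - 1*(-840) = -28657/14 + 840 = -16897/14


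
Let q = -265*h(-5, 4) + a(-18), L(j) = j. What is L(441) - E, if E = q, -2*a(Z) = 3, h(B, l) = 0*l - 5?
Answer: -1765/2 ≈ -882.50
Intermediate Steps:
h(B, l) = -5 (h(B, l) = 0 - 5 = -5)
a(Z) = -3/2 (a(Z) = -1/2*3 = -3/2)
q = 2647/2 (q = -265*(-5) - 3/2 = 1325 - 3/2 = 2647/2 ≈ 1323.5)
E = 2647/2 ≈ 1323.5
L(441) - E = 441 - 1*2647/2 = 441 - 2647/2 = -1765/2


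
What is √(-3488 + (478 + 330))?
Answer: 2*I*√670 ≈ 51.769*I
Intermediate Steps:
√(-3488 + (478 + 330)) = √(-3488 + 808) = √(-2680) = 2*I*√670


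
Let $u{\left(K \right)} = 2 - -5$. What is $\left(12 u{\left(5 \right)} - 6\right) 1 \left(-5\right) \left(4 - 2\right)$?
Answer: $-780$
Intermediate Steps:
$u{\left(K \right)} = 7$ ($u{\left(K \right)} = 2 + 5 = 7$)
$\left(12 u{\left(5 \right)} - 6\right) 1 \left(-5\right) \left(4 - 2\right) = \left(12 \cdot 7 - 6\right) 1 \left(-5\right) \left(4 - 2\right) = \left(84 - 6\right) \left(\left(-5\right) 2\right) = 78 \left(-10\right) = -780$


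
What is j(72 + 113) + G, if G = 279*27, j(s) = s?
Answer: 7718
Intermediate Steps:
G = 7533
j(72 + 113) + G = (72 + 113) + 7533 = 185 + 7533 = 7718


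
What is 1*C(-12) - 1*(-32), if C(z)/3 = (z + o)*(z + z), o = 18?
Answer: -400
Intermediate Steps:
C(z) = 6*z*(18 + z) (C(z) = 3*((z + 18)*(z + z)) = 3*((18 + z)*(2*z)) = 3*(2*z*(18 + z)) = 6*z*(18 + z))
1*C(-12) - 1*(-32) = 1*(6*(-12)*(18 - 12)) - 1*(-32) = 1*(6*(-12)*6) + 32 = 1*(-432) + 32 = -432 + 32 = -400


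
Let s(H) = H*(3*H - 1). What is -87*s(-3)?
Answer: -2610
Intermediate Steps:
s(H) = H*(-1 + 3*H)
-87*s(-3) = -(-261)*(-1 + 3*(-3)) = -(-261)*(-1 - 9) = -(-261)*(-10) = -87*30 = -2610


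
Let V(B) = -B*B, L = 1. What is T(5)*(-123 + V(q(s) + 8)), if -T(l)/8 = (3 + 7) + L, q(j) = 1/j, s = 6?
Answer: 150238/9 ≈ 16693.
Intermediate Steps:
V(B) = -B²
T(l) = -88 (T(l) = -8*((3 + 7) + 1) = -8*(10 + 1) = -8*11 = -88)
T(5)*(-123 + V(q(s) + 8)) = -88*(-123 - (1/6 + 8)²) = -88*(-123 - (⅙ + 8)²) = -88*(-123 - (49/6)²) = -88*(-123 - 1*2401/36) = -88*(-123 - 2401/36) = -88*(-6829/36) = 150238/9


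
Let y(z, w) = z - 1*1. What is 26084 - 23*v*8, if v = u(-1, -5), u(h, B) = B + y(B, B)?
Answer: 28108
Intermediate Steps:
y(z, w) = -1 + z (y(z, w) = z - 1 = -1 + z)
u(h, B) = -1 + 2*B (u(h, B) = B + (-1 + B) = -1 + 2*B)
v = -11 (v = -1 + 2*(-5) = -1 - 10 = -11)
26084 - 23*v*8 = 26084 - 23*(-11)*8 = 26084 - (-253)*8 = 26084 - 1*(-2024) = 26084 + 2024 = 28108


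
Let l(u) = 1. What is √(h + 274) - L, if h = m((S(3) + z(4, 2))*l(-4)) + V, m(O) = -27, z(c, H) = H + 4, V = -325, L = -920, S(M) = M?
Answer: 920 + I*√78 ≈ 920.0 + 8.8318*I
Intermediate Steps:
z(c, H) = 4 + H
h = -352 (h = -27 - 325 = -352)
√(h + 274) - L = √(-352 + 274) - 1*(-920) = √(-78) + 920 = I*√78 + 920 = 920 + I*√78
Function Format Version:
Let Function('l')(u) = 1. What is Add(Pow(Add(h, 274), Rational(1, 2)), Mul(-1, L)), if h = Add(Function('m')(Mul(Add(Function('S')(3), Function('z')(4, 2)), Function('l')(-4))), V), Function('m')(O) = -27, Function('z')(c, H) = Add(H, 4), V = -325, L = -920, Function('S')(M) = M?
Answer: Add(920, Mul(I, Pow(78, Rational(1, 2)))) ≈ Add(920.00, Mul(8.8318, I))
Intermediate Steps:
Function('z')(c, H) = Add(4, H)
h = -352 (h = Add(-27, -325) = -352)
Add(Pow(Add(h, 274), Rational(1, 2)), Mul(-1, L)) = Add(Pow(Add(-352, 274), Rational(1, 2)), Mul(-1, -920)) = Add(Pow(-78, Rational(1, 2)), 920) = Add(Mul(I, Pow(78, Rational(1, 2))), 920) = Add(920, Mul(I, Pow(78, Rational(1, 2))))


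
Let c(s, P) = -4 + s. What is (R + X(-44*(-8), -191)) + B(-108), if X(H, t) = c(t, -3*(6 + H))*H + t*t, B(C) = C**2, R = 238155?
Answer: 217660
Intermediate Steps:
X(H, t) = t**2 + H*(-4 + t) (X(H, t) = (-4 + t)*H + t*t = H*(-4 + t) + t**2 = t**2 + H*(-4 + t))
(R + X(-44*(-8), -191)) + B(-108) = (238155 + ((-191)**2 + (-44*(-8))*(-4 - 191))) + (-108)**2 = (238155 + (36481 + 352*(-195))) + 11664 = (238155 + (36481 - 68640)) + 11664 = (238155 - 32159) + 11664 = 205996 + 11664 = 217660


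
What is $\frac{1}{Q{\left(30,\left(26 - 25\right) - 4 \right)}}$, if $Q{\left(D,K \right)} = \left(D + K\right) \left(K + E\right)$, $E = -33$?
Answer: $- \frac{1}{972} \approx -0.0010288$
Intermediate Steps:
$Q{\left(D,K \right)} = \left(-33 + K\right) \left(D + K\right)$ ($Q{\left(D,K \right)} = \left(D + K\right) \left(K - 33\right) = \left(D + K\right) \left(-33 + K\right) = \left(-33 + K\right) \left(D + K\right)$)
$\frac{1}{Q{\left(30,\left(26 - 25\right) - 4 \right)}} = \frac{1}{\left(\left(26 - 25\right) - 4\right)^{2} - 990 - 33 \left(\left(26 - 25\right) - 4\right) + 30 \left(\left(26 - 25\right) - 4\right)} = \frac{1}{\left(1 - 4\right)^{2} - 990 - 33 \left(1 - 4\right) + 30 \left(1 - 4\right)} = \frac{1}{\left(-3\right)^{2} - 990 - -99 + 30 \left(-3\right)} = \frac{1}{9 - 990 + 99 - 90} = \frac{1}{-972} = - \frac{1}{972}$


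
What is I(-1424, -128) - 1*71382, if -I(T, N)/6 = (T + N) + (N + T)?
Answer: -52758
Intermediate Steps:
I(T, N) = -12*N - 12*T (I(T, N) = -6*((T + N) + (N + T)) = -6*((N + T) + (N + T)) = -6*(2*N + 2*T) = -12*N - 12*T)
I(-1424, -128) - 1*71382 = (-12*(-128) - 12*(-1424)) - 1*71382 = (1536 + 17088) - 71382 = 18624 - 71382 = -52758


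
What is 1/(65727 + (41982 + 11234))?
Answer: 1/118943 ≈ 8.4074e-6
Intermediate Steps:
1/(65727 + (41982 + 11234)) = 1/(65727 + 53216) = 1/118943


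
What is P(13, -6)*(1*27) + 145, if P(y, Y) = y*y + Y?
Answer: 4546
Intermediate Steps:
P(y, Y) = Y + y² (P(y, Y) = y² + Y = Y + y²)
P(13, -6)*(1*27) + 145 = (-6 + 13²)*(1*27) + 145 = (-6 + 169)*27 + 145 = 163*27 + 145 = 4401 + 145 = 4546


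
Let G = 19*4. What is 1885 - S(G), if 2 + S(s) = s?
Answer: 1811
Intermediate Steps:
G = 76
S(s) = -2 + s
1885 - S(G) = 1885 - (-2 + 76) = 1885 - 1*74 = 1885 - 74 = 1811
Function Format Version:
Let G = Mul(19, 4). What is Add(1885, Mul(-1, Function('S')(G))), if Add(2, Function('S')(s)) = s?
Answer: 1811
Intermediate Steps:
G = 76
Function('S')(s) = Add(-2, s)
Add(1885, Mul(-1, Function('S')(G))) = Add(1885, Mul(-1, Add(-2, 76))) = Add(1885, Mul(-1, 74)) = Add(1885, -74) = 1811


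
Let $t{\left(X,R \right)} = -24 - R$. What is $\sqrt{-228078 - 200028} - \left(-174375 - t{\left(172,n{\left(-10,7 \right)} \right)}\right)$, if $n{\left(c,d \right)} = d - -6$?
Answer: $174338 + i \sqrt{428106} \approx 1.7434 \cdot 10^{5} + 654.3 i$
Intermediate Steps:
$n{\left(c,d \right)} = 6 + d$ ($n{\left(c,d \right)} = d + 6 = 6 + d$)
$\sqrt{-228078 - 200028} - \left(-174375 - t{\left(172,n{\left(-10,7 \right)} \right)}\right) = \sqrt{-228078 - 200028} - \left(-174375 - \left(-24 - \left(6 + 7\right)\right)\right) = \sqrt{-428106} - \left(-174375 - \left(-24 - 13\right)\right) = i \sqrt{428106} - \left(-174375 - \left(-24 - 13\right)\right) = i \sqrt{428106} - \left(-174375 - -37\right) = i \sqrt{428106} - \left(-174375 + 37\right) = i \sqrt{428106} - -174338 = i \sqrt{428106} + 174338 = 174338 + i \sqrt{428106}$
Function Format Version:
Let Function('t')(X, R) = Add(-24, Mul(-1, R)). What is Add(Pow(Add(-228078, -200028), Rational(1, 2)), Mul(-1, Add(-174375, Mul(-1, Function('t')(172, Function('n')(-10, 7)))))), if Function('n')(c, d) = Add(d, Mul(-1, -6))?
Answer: Add(174338, Mul(I, Pow(428106, Rational(1, 2)))) ≈ Add(1.7434e+5, Mul(654.30, I))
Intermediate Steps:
Function('n')(c, d) = Add(6, d) (Function('n')(c, d) = Add(d, 6) = Add(6, d))
Add(Pow(Add(-228078, -200028), Rational(1, 2)), Mul(-1, Add(-174375, Mul(-1, Function('t')(172, Function('n')(-10, 7)))))) = Add(Pow(Add(-228078, -200028), Rational(1, 2)), Mul(-1, Add(-174375, Mul(-1, Add(-24, Mul(-1, Add(6, 7))))))) = Add(Pow(-428106, Rational(1, 2)), Mul(-1, Add(-174375, Mul(-1, Add(-24, Mul(-1, 13)))))) = Add(Mul(I, Pow(428106, Rational(1, 2))), Mul(-1, Add(-174375, Mul(-1, Add(-24, -13))))) = Add(Mul(I, Pow(428106, Rational(1, 2))), Mul(-1, Add(-174375, Mul(-1, -37)))) = Add(Mul(I, Pow(428106, Rational(1, 2))), Mul(-1, Add(-174375, 37))) = Add(Mul(I, Pow(428106, Rational(1, 2))), Mul(-1, -174338)) = Add(Mul(I, Pow(428106, Rational(1, 2))), 174338) = Add(174338, Mul(I, Pow(428106, Rational(1, 2))))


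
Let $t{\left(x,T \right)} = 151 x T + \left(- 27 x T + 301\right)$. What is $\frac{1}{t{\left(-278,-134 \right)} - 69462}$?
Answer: $\frac{1}{4550087} \approx 2.1978 \cdot 10^{-7}$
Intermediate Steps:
$t{\left(x,T \right)} = 301 + 124 T x$ ($t{\left(x,T \right)} = 151 T x - \left(-301 + 27 T x\right) = 301 + 124 T x$)
$\frac{1}{t{\left(-278,-134 \right)} - 69462} = \frac{1}{\left(301 + 124 \left(-134\right) \left(-278\right)\right) - 69462} = \frac{1}{\left(301 + 4619248\right) - 69462} = \frac{1}{4619549 - 69462} = \frac{1}{4550087}$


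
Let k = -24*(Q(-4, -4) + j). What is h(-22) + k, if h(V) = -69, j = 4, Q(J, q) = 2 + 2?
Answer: -261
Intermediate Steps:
Q(J, q) = 4
k = -192 (k = -24*(4 + 4) = -24*8 = -192)
h(-22) + k = -69 - 192 = -261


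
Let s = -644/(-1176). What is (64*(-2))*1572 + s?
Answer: -8451049/42 ≈ -2.0122e+5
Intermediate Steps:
s = 23/42 (s = -644*(-1/1176) = 23/42 ≈ 0.54762)
(64*(-2))*1572 + s = (64*(-2))*1572 + 23/42 = -128*1572 + 23/42 = -201216 + 23/42 = -8451049/42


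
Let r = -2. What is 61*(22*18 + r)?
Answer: 24034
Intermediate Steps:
61*(22*18 + r) = 61*(22*18 - 2) = 61*(396 - 2) = 61*394 = 24034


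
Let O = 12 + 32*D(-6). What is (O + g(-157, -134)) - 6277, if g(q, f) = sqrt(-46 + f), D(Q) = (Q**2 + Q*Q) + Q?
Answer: -4153 + 6*I*sqrt(5) ≈ -4153.0 + 13.416*I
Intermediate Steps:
D(Q) = Q + 2*Q**2 (D(Q) = (Q**2 + Q**2) + Q = 2*Q**2 + Q = Q + 2*Q**2)
O = 2124 (O = 12 + 32*(-6*(1 + 2*(-6))) = 12 + 32*(-6*(1 - 12)) = 12 + 32*(-6*(-11)) = 12 + 32*66 = 12 + 2112 = 2124)
(O + g(-157, -134)) - 6277 = (2124 + sqrt(-46 - 134)) - 6277 = (2124 + sqrt(-180)) - 6277 = (2124 + 6*I*sqrt(5)) - 6277 = -4153 + 6*I*sqrt(5)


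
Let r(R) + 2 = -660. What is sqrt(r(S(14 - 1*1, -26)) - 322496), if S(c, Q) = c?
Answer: I*sqrt(323158) ≈ 568.47*I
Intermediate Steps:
r(R) = -662 (r(R) = -2 - 660 = -662)
sqrt(r(S(14 - 1*1, -26)) - 322496) = sqrt(-662 - 322496) = sqrt(-323158) = I*sqrt(323158)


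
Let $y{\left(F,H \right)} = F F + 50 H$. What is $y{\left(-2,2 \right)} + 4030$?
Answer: $4134$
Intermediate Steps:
$y{\left(F,H \right)} = F^{2} + 50 H$
$y{\left(-2,2 \right)} + 4030 = \left(\left(-2\right)^{2} + 50 \cdot 2\right) + 4030 = \left(4 + 100\right) + 4030 = 104 + 4030 = 4134$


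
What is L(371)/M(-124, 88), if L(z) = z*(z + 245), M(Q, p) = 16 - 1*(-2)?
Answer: 114268/9 ≈ 12696.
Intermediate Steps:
M(Q, p) = 18 (M(Q, p) = 16 + 2 = 18)
L(z) = z*(245 + z)
L(371)/M(-124, 88) = (371*(245 + 371))/18 = (371*616)*(1/18) = 228536*(1/18) = 114268/9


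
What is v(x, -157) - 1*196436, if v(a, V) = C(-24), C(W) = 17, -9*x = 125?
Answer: -196419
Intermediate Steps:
x = -125/9 (x = -⅑*125 = -125/9 ≈ -13.889)
v(a, V) = 17
v(x, -157) - 1*196436 = 17 - 1*196436 = 17 - 196436 = -196419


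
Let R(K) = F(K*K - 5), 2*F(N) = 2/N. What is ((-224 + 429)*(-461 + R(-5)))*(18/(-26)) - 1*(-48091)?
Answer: 5902543/52 ≈ 1.1351e+5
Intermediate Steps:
F(N) = 1/N (F(N) = (2/N)/2 = 1/N)
R(K) = 1/(-5 + K²) (R(K) = 1/(K*K - 5) = 1/(K² - 5) = 1/(-5 + K²))
((-224 + 429)*(-461 + R(-5)))*(18/(-26)) - 1*(-48091) = ((-224 + 429)*(-461 + 1/(-5 + (-5)²)))*(18/(-26)) - 1*(-48091) = (205*(-461 + 1/(-5 + 25)))*(18*(-1/26)) + 48091 = (205*(-461 + 1/20))*(-9/13) + 48091 = (205*(-9219/20))*(-9/13) + 48091 = -377979/4*(-9/13) + 48091 = 3401811/52 + 48091 = 5902543/52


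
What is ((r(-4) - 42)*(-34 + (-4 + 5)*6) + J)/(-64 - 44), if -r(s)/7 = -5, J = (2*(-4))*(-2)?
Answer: -53/27 ≈ -1.9630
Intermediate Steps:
J = 16 (J = -8*(-2) = 16)
r(s) = 35 (r(s) = -7*(-5) = 35)
((r(-4) - 42)*(-34 + (-4 + 5)*6) + J)/(-64 - 44) = ((35 - 42)*(-34 + (-4 + 5)*6) + 16)/(-64 - 44) = (-7*(-34 + 1*6) + 16)/(-108) = -(-7*(-34 + 6) + 16)/108 = -(-7*(-28) + 16)/108 = -(196 + 16)/108 = -1/108*212 = -53/27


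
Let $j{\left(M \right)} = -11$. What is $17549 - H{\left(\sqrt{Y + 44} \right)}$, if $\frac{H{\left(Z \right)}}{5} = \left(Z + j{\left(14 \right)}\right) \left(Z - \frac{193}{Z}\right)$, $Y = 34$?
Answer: $18124 - \frac{6325 \sqrt{78}}{78} \approx 17408.0$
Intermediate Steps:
$H{\left(Z \right)} = 5 \left(-11 + Z\right) \left(Z - \frac{193}{Z}\right)$ ($H{\left(Z \right)} = 5 \left(Z - 11\right) \left(Z - \frac{193}{Z}\right) = 5 \left(-11 + Z\right) \left(Z - \frac{193}{Z}\right)$)
$17549 - H{\left(\sqrt{Y + 44} \right)} = 17549 - \left(-965 - 55 \sqrt{34 + 44} + 5 \left(\sqrt{34 + 44}\right)^{2} + \frac{10615}{\sqrt{34 + 44}}\right) = 17549 - \left(-965 - 55 \sqrt{78} + 5 \left(\sqrt{78}\right)^{2} + \frac{10615}{\sqrt{78}}\right) = 17549 - \left(-965 - 55 \sqrt{78} + 5 \cdot 78 + 10615 \frac{\sqrt{78}}{78}\right) = 17549 - \left(-965 - 55 \sqrt{78} + 390 + \frac{10615 \sqrt{78}}{78}\right) = 17549 - \left(-575 + \frac{6325 \sqrt{78}}{78}\right) = 17549 + \left(575 - \frac{6325 \sqrt{78}}{78}\right) = 18124 - \frac{6325 \sqrt{78}}{78}$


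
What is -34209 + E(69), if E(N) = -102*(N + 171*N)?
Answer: -1244745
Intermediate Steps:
E(N) = -17544*N
-34209 + E(69) = -34209 - 17544*69 = -34209 - 1210536 = -1244745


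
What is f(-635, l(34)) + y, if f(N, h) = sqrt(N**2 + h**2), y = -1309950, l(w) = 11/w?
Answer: -1309950 + sqrt(466128221)/34 ≈ -1.3093e+6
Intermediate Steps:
f(-635, l(34)) + y = sqrt((-635)**2 + (11/34)**2) - 1309950 = sqrt(403225 + (11*(1/34))**2) - 1309950 = sqrt(403225 + (11/34)**2) - 1309950 = sqrt(403225 + 121/1156) - 1309950 = sqrt(466128221/1156) - 1309950 = sqrt(466128221)/34 - 1309950 = -1309950 + sqrt(466128221)/34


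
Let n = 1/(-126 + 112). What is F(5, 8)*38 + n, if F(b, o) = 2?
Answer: 1063/14 ≈ 75.929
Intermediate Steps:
n = -1/14 (n = 1/(-14) = -1/14 ≈ -0.071429)
F(5, 8)*38 + n = 2*38 - 1/14 = 76 - 1/14 = 1063/14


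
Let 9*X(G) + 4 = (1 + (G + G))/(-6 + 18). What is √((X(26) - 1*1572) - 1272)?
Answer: I*√921441/18 ≈ 53.329*I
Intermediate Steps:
X(G) = -47/108 + G/54 (X(G) = -4/9 + ((1 + (G + G))/(-6 + 18))/9 = -4/9 + ((1 + 2*G)/12)/9 = -4/9 + ((1 + 2*G)*(1/12))/9 = -4/9 + (1/12 + G/6)/9 = -4/9 + (1/108 + G/54) = -47/108 + G/54)
√((X(26) - 1*1572) - 1272) = √(((-47/108 + (1/54)*26) - 1*1572) - 1272) = √(((-47/108 + 13/27) - 1572) - 1272) = √((5/108 - 1572) - 1272) = √(-169771/108 - 1272) = √(-307147/108) = I*√921441/18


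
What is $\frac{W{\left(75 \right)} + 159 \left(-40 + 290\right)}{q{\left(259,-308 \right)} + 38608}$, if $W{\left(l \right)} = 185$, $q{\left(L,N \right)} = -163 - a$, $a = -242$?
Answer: $\frac{39935}{38687} \approx 1.0323$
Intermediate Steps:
$q{\left(L,N \right)} = 79$ ($q{\left(L,N \right)} = -163 - -242 = -163 + 242 = 79$)
$\frac{W{\left(75 \right)} + 159 \left(-40 + 290\right)}{q{\left(259,-308 \right)} + 38608} = \frac{185 + 159 \left(-40 + 290\right)}{79 + 38608} = \frac{185 + 159 \cdot 250}{38687} = \left(185 + 39750\right) \frac{1}{38687} = 39935 \cdot \frac{1}{38687} = \frac{39935}{38687}$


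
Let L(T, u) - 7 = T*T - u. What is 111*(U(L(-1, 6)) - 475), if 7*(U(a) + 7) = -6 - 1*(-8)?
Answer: -374292/7 ≈ -53470.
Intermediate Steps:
L(T, u) = 7 + T**2 - u (L(T, u) = 7 + (T*T - u) = 7 + (T**2 - u) = 7 + T**2 - u)
U(a) = -47/7 (U(a) = -7 + (-6 - 1*(-8))/7 = -7 + (-6 + 8)/7 = -7 + (1/7)*2 = -7 + 2/7 = -47/7)
111*(U(L(-1, 6)) - 475) = 111*(-47/7 - 475) = 111*(-3372/7) = -374292/7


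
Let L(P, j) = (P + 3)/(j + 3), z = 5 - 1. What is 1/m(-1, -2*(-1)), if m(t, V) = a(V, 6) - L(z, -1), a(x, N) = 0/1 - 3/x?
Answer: -⅕ ≈ -0.20000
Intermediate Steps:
a(x, N) = -3/x (a(x, N) = 0*1 - 3/x = 0 - 3/x = -3/x)
z = 4
L(P, j) = (3 + P)/(3 + j)
m(t, V) = -7/2 - 3/V (m(t, V) = -3/V - (3 + 4)/(3 - 1) = -3/V - 7/2 = -7/2 - 3/V)
1/m(-1, -2*(-1)) = 1/(-7/2 - 3/((-2*(-1)))) = 1/(-7/2 - 3/2) = 1/(-5) = -⅕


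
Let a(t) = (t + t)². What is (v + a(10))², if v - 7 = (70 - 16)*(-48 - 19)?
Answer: 10310521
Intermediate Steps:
v = -3611 (v = 7 + (70 - 16)*(-48 - 19) = 7 + 54*(-67) = 7 - 3618 = -3611)
a(t) = 4*t² (a(t) = (2*t)² = 4*t²)
(v + a(10))² = (-3611 + 4*10²)² = (-3611 + 4*100)² = (-3611 + 400)² = (-3211)² = 10310521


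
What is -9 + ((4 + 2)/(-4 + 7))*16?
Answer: 23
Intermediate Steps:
-9 + ((4 + 2)/(-4 + 7))*16 = -9 + (6/3)*16 = -9 + (6*(⅓))*16 = -9 + 2*16 = -9 + 32 = 23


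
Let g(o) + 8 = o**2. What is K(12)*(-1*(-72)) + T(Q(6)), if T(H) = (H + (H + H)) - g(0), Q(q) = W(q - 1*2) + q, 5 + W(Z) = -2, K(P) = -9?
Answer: -643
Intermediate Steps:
W(Z) = -7 (W(Z) = -5 - 2 = -7)
g(o) = -8 + o**2
Q(q) = -7 + q
T(H) = 8 + 3*H (T(H) = (H + (H + H)) - (-8 + 0**2) = (H + 2*H) - (-8 + 0) = 3*H - 1*(-8) = 3*H + 8 = 8 + 3*H)
K(12)*(-1*(-72)) + T(Q(6)) = -(-9)*(-72) + (8 + 3*(-7 + 6)) = -9*72 + (8 + 3*(-1)) = -648 + (8 - 3) = -648 + 5 = -643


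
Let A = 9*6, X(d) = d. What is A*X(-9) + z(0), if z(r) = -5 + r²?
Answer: -491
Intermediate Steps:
A = 54
A*X(-9) + z(0) = 54*(-9) + (-5 + 0²) = -486 + (-5 + 0) = -486 - 5 = -491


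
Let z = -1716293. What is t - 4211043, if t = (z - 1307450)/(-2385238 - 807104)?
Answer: -13443086408963/3192342 ≈ -4.2110e+6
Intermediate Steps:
t = 3023743/3192342 (t = (-1716293 - 1307450)/(-2385238 - 807104) = -3023743/(-3192342) = -3023743*(-1/3192342) = 3023743/3192342 ≈ 0.94719)
t - 4211043 = 3023743/3192342 - 4211043 = -13443086408963/3192342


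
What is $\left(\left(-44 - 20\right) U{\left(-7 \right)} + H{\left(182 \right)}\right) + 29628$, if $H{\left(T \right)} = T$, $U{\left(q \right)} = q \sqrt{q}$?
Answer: $29810 + 448 i \sqrt{7} \approx 29810.0 + 1185.3 i$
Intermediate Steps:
$U{\left(q \right)} = q^{\frac{3}{2}}$
$\left(\left(-44 - 20\right) U{\left(-7 \right)} + H{\left(182 \right)}\right) + 29628 = \left(\left(-44 - 20\right) \left(-7\right)^{\frac{3}{2}} + 182\right) + 29628 = \left(- 64 \left(- 7 i \sqrt{7}\right) + 182\right) + 29628 = \left(448 i \sqrt{7} + 182\right) + 29628 = \left(182 + 448 i \sqrt{7}\right) + 29628 = 29810 + 448 i \sqrt{7}$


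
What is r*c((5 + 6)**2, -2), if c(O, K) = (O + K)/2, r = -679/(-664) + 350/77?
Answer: 4839611/14608 ≈ 331.30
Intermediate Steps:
r = 40669/7304 (r = -679*(-1/664) + 350*(1/77) = 679/664 + 50/11 = 40669/7304 ≈ 5.5680)
c(O, K) = K/2 + O/2 (c(O, K) = (K + O)*(1/2) = K/2 + O/2)
r*c((5 + 6)**2, -2) = 40669*((1/2)*(-2) + (5 + 6)**2/2)/7304 = 40669*(-1 + (1/2)*11**2)/7304 = 40669*(-1 + (1/2)*121)/7304 = 40669*(-1 + 121/2)/7304 = (40669/7304)*(119/2) = 4839611/14608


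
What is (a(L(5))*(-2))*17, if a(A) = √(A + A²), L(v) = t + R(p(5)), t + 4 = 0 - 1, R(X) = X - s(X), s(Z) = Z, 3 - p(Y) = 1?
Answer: -68*√5 ≈ -152.05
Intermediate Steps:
p(Y) = 2 (p(Y) = 3 - 1*1 = 3 - 1 = 2)
R(X) = 0 (R(X) = X - X = 0)
t = -5 (t = -4 + (0 - 1) = -4 - 1 = -5)
L(v) = -5 (L(v) = -5 + 0 = -5)
(a(L(5))*(-2))*17 = (√(-5*(1 - 5))*(-2))*17 = (√(-5*(-4))*(-2))*17 = (√20*(-2))*17 = ((2*√5)*(-2))*17 = -4*√5*17 = -68*√5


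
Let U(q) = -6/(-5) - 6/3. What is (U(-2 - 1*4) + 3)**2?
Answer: 121/25 ≈ 4.8400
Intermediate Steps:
U(q) = -4/5 (U(q) = -6*(-1/5) - 6*1/3 = 6/5 - 2 = -4/5)
(U(-2 - 1*4) + 3)**2 = (-4/5 + 3)**2 = (11/5)**2 = 121/25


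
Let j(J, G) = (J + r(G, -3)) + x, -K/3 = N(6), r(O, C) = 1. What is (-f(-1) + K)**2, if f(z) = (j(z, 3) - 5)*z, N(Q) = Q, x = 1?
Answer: 484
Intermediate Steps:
K = -18 (K = -3*6 = -18)
j(J, G) = 2 + J (j(J, G) = (J + 1) + 1 = (1 + J) + 1 = 2 + J)
f(z) = z*(-3 + z) (f(z) = ((2 + z) - 5)*z = (-3 + z)*z = z*(-3 + z))
(-f(-1) + K)**2 = (-(-1)*(-3 - 1) - 18)**2 = (-(-1)*(-4) - 18)**2 = (-1*4 - 18)**2 = (-4 - 18)**2 = (-22)**2 = 484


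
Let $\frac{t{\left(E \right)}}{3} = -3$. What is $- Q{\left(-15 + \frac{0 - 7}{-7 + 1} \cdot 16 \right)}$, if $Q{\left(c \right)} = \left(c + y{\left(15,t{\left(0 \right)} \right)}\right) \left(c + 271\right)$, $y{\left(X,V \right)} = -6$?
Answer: $\frac{5768}{9} \approx 640.89$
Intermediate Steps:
$t{\left(E \right)} = -9$ ($t{\left(E \right)} = 3 \left(-3\right) = -9$)
$Q{\left(c \right)} = \left(-6 + c\right) \left(271 + c\right)$ ($Q{\left(c \right)} = \left(c - 6\right) \left(c + 271\right) = \left(-6 + c\right) \left(271 + c\right)$)
$- Q{\left(-15 + \frac{0 - 7}{-7 + 1} \cdot 16 \right)} = - (-1626 + \left(-15 + \frac{0 - 7}{-7 + 1} \cdot 16\right)^{2} + 265 \left(-15 + \frac{0 - 7}{-7 + 1} \cdot 16\right)) = - (-1626 + \left(-15 + - \frac{7}{-6} \cdot 16\right)^{2} + 265 \left(-15 + - \frac{7}{-6} \cdot 16\right)) = - (-1626 + \left(-15 + \left(-7\right) \left(- \frac{1}{6}\right) 16\right)^{2} + 265 \left(-15 + \left(-7\right) \left(- \frac{1}{6}\right) 16\right)) = - (-1626 + \left(-15 + \frac{7}{6} \cdot 16\right)^{2} + 265 \left(-15 + \frac{7}{6} \cdot 16\right)) = - (-1626 + \left(-15 + \frac{56}{3}\right)^{2} + 265 \left(-15 + \frac{56}{3}\right)) = - (-1626 + \left(\frac{11}{3}\right)^{2} + 265 \cdot \frac{11}{3}) = - (-1626 + \frac{121}{9} + \frac{2915}{3}) = \left(-1\right) \left(- \frac{5768}{9}\right) = \frac{5768}{9}$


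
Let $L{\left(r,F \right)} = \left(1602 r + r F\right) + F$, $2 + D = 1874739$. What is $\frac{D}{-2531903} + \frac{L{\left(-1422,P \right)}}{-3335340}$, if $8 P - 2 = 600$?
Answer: $- \frac{857447388329}{33779029408080} \approx -0.025384$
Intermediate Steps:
$D = 1874737$ ($D = -2 + 1874739 = 1874737$)
$P = \frac{301}{4}$ ($P = \frac{1}{4} + \frac{1}{8} \cdot 600 = \frac{1}{4} + 75 = \frac{301}{4} \approx 75.25$)
$L{\left(r,F \right)} = F + 1602 r + F r$ ($L{\left(r,F \right)} = \left(1602 r + F r\right) + F = F + 1602 r + F r$)
$\frac{D}{-2531903} + \frac{L{\left(-1422,P \right)}}{-3335340} = \frac{1874737}{-2531903} + \frac{\frac{301}{4} + 1602 \left(-1422\right) + \frac{301}{4} \left(-1422\right)}{-3335340} = 1874737 \left(- \frac{1}{2531903}\right) + \left(\frac{301}{4} - 2278044 - \frac{214011}{2}\right) \left(- \frac{1}{3335340}\right) = - \frac{1874737}{2531903} - - \frac{9539897}{13341360} = - \frac{1874737}{2531903} + \frac{9539897}{13341360} = - \frac{857447388329}{33779029408080}$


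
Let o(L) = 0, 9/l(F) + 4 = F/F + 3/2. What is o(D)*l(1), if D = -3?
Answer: 0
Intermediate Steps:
l(F) = -6 (l(F) = 9/(-4 + (F/F + 3/2)) = 9/(-4 + (1 + 3*(½))) = 9/(-4 + (1 + 3/2)) = 9/(-4 + 5/2) = 9/(-3/2) = 9*(-⅔) = -6)
o(D)*l(1) = 0*(-6) = 0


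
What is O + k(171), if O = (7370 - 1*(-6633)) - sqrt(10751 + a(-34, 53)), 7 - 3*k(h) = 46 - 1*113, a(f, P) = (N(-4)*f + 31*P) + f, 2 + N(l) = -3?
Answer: 42083/3 - sqrt(12530) ≈ 13916.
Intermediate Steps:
N(l) = -5 (N(l) = -2 - 3 = -5)
a(f, P) = -4*f + 31*P (a(f, P) = (-5*f + 31*P) + f = -4*f + 31*P)
k(h) = 74/3 (k(h) = 7/3 - (46 - 1*113)/3 = 7/3 - (46 - 113)/3 = 7/3 - 1/3*(-67) = 7/3 + 67/3 = 74/3)
O = 14003 - sqrt(12530) (O = (7370 - 1*(-6633)) - sqrt(10751 + (-4*(-34) + 31*53)) = (7370 + 6633) - sqrt(10751 + (136 + 1643)) = 14003 - sqrt(10751 + 1779) = 14003 - sqrt(12530) ≈ 13891.)
O + k(171) = (14003 - sqrt(12530)) + 74/3 = 42083/3 - sqrt(12530)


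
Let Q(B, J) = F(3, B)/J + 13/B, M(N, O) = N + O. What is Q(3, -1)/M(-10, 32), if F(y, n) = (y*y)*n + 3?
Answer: -7/6 ≈ -1.1667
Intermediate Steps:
F(y, n) = 3 + n*y**2 (F(y, n) = y**2*n + 3 = n*y**2 + 3 = 3 + n*y**2)
Q(B, J) = 13/B + (3 + 9*B)/J (Q(B, J) = (3 + B*3**2)/J + 13/B = (3 + B*9)/J + 13/B = (3 + 9*B)/J + 13/B = 13/B + (3 + 9*B)/J)
Q(3, -1)/M(-10, 32) = (3/(-1) + 13/3 + 9*3/(-1))/(-10 + 32) = (3*(-1) + 13*(1/3) + 9*3*(-1))/22 = (-3 + 13/3 - 27)*(1/22) = -77/3*1/22 = -7/6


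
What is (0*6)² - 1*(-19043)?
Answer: 19043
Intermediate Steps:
(0*6)² - 1*(-19043) = 0² + 19043 = 0 + 19043 = 19043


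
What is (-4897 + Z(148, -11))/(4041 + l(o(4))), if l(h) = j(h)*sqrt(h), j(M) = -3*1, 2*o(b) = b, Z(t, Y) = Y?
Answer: -2203692/1814407 - 1636*sqrt(2)/1814407 ≈ -1.2158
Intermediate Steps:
o(b) = b/2
j(M) = -3
l(h) = -3*sqrt(h)
(-4897 + Z(148, -11))/(4041 + l(o(4))) = (-4897 - 11)/(4041 - 3*sqrt(2)) = -4908/(4041 - 3*sqrt(2))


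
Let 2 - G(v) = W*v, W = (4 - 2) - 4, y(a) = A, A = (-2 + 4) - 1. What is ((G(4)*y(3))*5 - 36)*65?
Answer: 910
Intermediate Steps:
A = 1 (A = 2 - 1 = 1)
y(a) = 1
W = -2 (W = 2 - 4 = -2)
G(v) = 2 + 2*v (G(v) = 2 - (-2)*v = 2 + 2*v)
((G(4)*y(3))*5 - 36)*65 = (((2 + 2*4)*1)*5 - 36)*65 = (((2 + 8)*1)*5 - 36)*65 = ((10*1)*5 - 36)*65 = (10*5 - 36)*65 = (50 - 36)*65 = 14*65 = 910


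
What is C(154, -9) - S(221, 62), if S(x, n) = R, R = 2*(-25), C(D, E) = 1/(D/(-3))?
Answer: 7697/154 ≈ 49.981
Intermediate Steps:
C(D, E) = -3/D (C(D, E) = 1/(D*(-⅓)) = 1/(-D/3) = -3/D)
R = -50
S(x, n) = -50
C(154, -9) - S(221, 62) = -3/154 - 1*(-50) = -3*1/154 + 50 = -3/154 + 50 = 7697/154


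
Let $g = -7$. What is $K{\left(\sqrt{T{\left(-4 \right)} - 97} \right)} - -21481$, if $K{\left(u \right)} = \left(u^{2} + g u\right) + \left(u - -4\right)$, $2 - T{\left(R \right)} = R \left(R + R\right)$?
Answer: $21358 - 6 i \sqrt{127} \approx 21358.0 - 67.617 i$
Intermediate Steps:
$T{\left(R \right)} = 2 - 2 R^{2}$ ($T{\left(R \right)} = 2 - R \left(R + R\right) = 2 - R 2 R = 2 - 2 R^{2}$)
$K{\left(u \right)} = 4 + u^{2} - 6 u$ ($K{\left(u \right)} = \left(u^{2} - 7 u\right) + \left(u - -4\right) = \left(u^{2} - 7 u\right) + \left(u + 4\right) = \left(u^{2} - 7 u\right) + \left(4 + u\right) = 4 + u^{2} - 6 u$)
$K{\left(\sqrt{T{\left(-4 \right)} - 97} \right)} - -21481 = \left(4 + \left(\sqrt{\left(2 - 2 \left(-4\right)^{2}\right) - 97}\right)^{2} - 6 \sqrt{\left(2 - 2 \left(-4\right)^{2}\right) - 97}\right) - -21481 = \left(4 + \left(\sqrt{\left(2 - 32\right) - 97}\right)^{2} - 6 \sqrt{\left(2 - 32\right) - 97}\right) + 21481 = \left(4 + \left(\sqrt{-30 - 97}\right)^{2} - 6 \sqrt{-30 - 97}\right) + 21481 = \left(4 + \left(\sqrt{-127}\right)^{2} - 6 \sqrt{-127}\right) + 21481 = \left(4 + \left(i \sqrt{127}\right)^{2} - 6 i \sqrt{127}\right) + 21481 = \left(4 - 127 - 6 i \sqrt{127}\right) + 21481 = \left(-123 - 6 i \sqrt{127}\right) + 21481 = 21358 - 6 i \sqrt{127}$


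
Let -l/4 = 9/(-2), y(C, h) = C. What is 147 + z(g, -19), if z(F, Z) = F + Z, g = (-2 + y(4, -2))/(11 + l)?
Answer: 3714/29 ≈ 128.07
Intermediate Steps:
l = 18 (l = -36/(-2) = -36*(-1)/2 = -4*(-9/2) = 18)
g = 2/29 (g = (-2 + 4)/(11 + 18) = 2/29 ≈ 0.068966)
147 + z(g, -19) = 147 + (2/29 - 19) = 147 - 549/29 = 3714/29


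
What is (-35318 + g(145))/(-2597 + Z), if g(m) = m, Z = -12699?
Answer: 35173/15296 ≈ 2.2995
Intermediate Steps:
(-35318 + g(145))/(-2597 + Z) = (-35318 + 145)/(-2597 - 12699) = -35173/(-15296) = -35173*(-1/15296) = 35173/15296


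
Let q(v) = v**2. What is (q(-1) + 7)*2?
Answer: 16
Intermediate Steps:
(q(-1) + 7)*2 = ((-1)**2 + 7)*2 = (1 + 7)*2 = 8*2 = 16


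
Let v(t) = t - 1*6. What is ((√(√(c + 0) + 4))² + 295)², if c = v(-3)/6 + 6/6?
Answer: (598 + I*√2)²/4 ≈ 89401.0 + 422.85*I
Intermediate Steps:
v(t) = -6 + t (v(t) = t - 6 = -6 + t)
c = -½ (c = (-6 - 3)/6 + 6/6 = -9*⅙ + 6*(⅙) = -3/2 + 1 = -½ ≈ -0.50000)
((√(√(c + 0) + 4))² + 295)² = ((√(√(-½ + 0) + 4))² + 295)² = ((√(√(-½) + 4))² + 295)² = ((√(I*√2/2 + 4))² + 295)² = ((√(4 + I*√2/2))² + 295)² = ((4 + I*√2/2) + 295)² = (299 + I*√2/2)²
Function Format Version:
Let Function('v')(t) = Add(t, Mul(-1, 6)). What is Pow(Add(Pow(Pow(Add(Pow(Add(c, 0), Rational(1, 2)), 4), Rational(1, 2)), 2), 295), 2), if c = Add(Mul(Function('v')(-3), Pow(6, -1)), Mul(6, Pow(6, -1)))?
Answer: Mul(Rational(1, 4), Pow(Add(598, Mul(I, Pow(2, Rational(1, 2)))), 2)) ≈ Add(89401., Mul(422.85, I))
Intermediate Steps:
Function('v')(t) = Add(-6, t) (Function('v')(t) = Add(t, -6) = Add(-6, t))
c = Rational(-1, 2) (c = Add(Mul(Add(-6, -3), Pow(6, -1)), Mul(6, Pow(6, -1))) = Add(Mul(-9, Rational(1, 6)), Mul(6, Rational(1, 6))) = Add(Rational(-3, 2), 1) = Rational(-1, 2) ≈ -0.50000)
Pow(Add(Pow(Pow(Add(Pow(Add(c, 0), Rational(1, 2)), 4), Rational(1, 2)), 2), 295), 2) = Pow(Add(Pow(Pow(Add(Pow(Add(Rational(-1, 2), 0), Rational(1, 2)), 4), Rational(1, 2)), 2), 295), 2) = Pow(Add(Pow(Pow(Add(Pow(Rational(-1, 2), Rational(1, 2)), 4), Rational(1, 2)), 2), 295), 2) = Pow(Add(Pow(Pow(Add(Mul(Rational(1, 2), I, Pow(2, Rational(1, 2))), 4), Rational(1, 2)), 2), 295), 2) = Pow(Add(Pow(Pow(Add(4, Mul(Rational(1, 2), I, Pow(2, Rational(1, 2)))), Rational(1, 2)), 2), 295), 2) = Pow(Add(Add(4, Mul(Rational(1, 2), I, Pow(2, Rational(1, 2)))), 295), 2) = Pow(Add(299, Mul(Rational(1, 2), I, Pow(2, Rational(1, 2)))), 2)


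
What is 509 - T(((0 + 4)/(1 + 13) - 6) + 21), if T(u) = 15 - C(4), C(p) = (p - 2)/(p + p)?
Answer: 1977/4 ≈ 494.25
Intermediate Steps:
C(p) = (-2 + p)/(2*p) (C(p) = (-2 + p)/((2*p)) = (-2 + p)*(1/(2*p)) = (-2 + p)/(2*p))
T(u) = 59/4 (T(u) = 15 - (-2 + 4)/(2*4) = 15 - 2/(2*4) = 15 - 1*1/4 = 15 - 1/4 = 59/4)
509 - T(((0 + 4)/(1 + 13) - 6) + 21) = 509 - 1*59/4 = 509 - 59/4 = 1977/4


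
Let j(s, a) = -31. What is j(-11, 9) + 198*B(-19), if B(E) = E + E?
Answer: -7555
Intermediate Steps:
B(E) = 2*E
j(-11, 9) + 198*B(-19) = -31 + 198*(2*(-19)) = -31 + 198*(-38) = -31 - 7524 = -7555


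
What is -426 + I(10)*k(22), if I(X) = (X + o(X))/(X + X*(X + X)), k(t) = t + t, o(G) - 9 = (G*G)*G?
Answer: -22312/105 ≈ -212.50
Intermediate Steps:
o(G) = 9 + G³ (o(G) = 9 + (G*G)*G = 9 + G²*G = 9 + G³)
k(t) = 2*t
I(X) = (9 + X + X³)/(X + 2*X²) (I(X) = (X + (9 + X³))/(X + X*(X + X)) = (9 + X + X³)/(X + X*(2*X)) = (9 + X + X³)/(X + 2*X²))
-426 + I(10)*k(22) = -426 + ((9 + 10 + 10³)/(10*(1 + 2*10)))*(2*22) = -426 + ((9 + 10 + 1000)/(10*(1 + 20)))*44 = -426 + ((⅒)*1019/21)*44 = -426 + ((⅒)*(1/21)*1019)*44 = -426 + (1019/210)*44 = -426 + 22418/105 = -22312/105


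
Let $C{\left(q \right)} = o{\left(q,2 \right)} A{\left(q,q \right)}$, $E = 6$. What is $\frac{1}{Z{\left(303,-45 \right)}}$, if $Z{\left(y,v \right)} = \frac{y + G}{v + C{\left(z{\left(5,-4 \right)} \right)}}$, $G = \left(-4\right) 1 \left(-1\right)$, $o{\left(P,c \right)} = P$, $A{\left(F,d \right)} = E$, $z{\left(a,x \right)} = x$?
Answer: $- \frac{69}{307} \approx -0.22476$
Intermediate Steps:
$A{\left(F,d \right)} = 6$
$C{\left(q \right)} = 6 q$ ($C{\left(q \right)} = q 6 = 6 q$)
$G = 4$ ($G = \left(-4\right) \left(-1\right) = 4$)
$Z{\left(y,v \right)} = \frac{4 + y}{-24 + v}$ ($Z{\left(y,v \right)} = \frac{y + 4}{v + 6 \left(-4\right)} = \frac{4 + y}{v - 24} = \frac{4 + y}{-24 + v}$)
$\frac{1}{Z{\left(303,-45 \right)}} = \frac{1}{\frac{1}{-24 - 45} \left(4 + 303\right)} = \frac{1}{\frac{1}{-69} \cdot 307} = \frac{1}{\left(- \frac{1}{69}\right) 307} = \frac{1}{- \frac{307}{69}} = - \frac{69}{307}$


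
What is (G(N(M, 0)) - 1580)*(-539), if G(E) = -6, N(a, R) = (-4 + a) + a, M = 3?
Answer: 854854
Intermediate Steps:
N(a, R) = -4 + 2*a
(G(N(M, 0)) - 1580)*(-539) = (-6 - 1580)*(-539) = -1586*(-539) = 854854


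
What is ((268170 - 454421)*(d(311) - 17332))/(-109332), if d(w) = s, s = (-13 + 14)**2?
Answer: -1075972027/36444 ≈ -29524.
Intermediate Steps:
s = 1 (s = 1**2 = 1)
d(w) = 1
((268170 - 454421)*(d(311) - 17332))/(-109332) = ((268170 - 454421)*(1 - 17332))/(-109332) = -186251*(-17331)*(-1/109332) = 3227916081*(-1/109332) = -1075972027/36444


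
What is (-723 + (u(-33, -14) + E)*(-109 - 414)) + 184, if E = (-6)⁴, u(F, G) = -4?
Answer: -676255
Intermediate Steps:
E = 1296
(-723 + (u(-33, -14) + E)*(-109 - 414)) + 184 = (-723 + (-4 + 1296)*(-109 - 414)) + 184 = (-723 + 1292*(-523)) + 184 = (-723 - 675716) + 184 = -676439 + 184 = -676255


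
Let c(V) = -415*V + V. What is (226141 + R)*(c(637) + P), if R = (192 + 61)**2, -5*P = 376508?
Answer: -98366536940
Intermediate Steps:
P = -376508/5 (P = -1/5*376508 = -376508/5 ≈ -75302.)
c(V) = -414*V
R = 64009 (R = 253**2 = 64009)
(226141 + R)*(c(637) + P) = (226141 + 64009)*(-414*637 - 376508/5) = 290150*(-263718 - 376508/5) = 290150*(-1695098/5) = -98366536940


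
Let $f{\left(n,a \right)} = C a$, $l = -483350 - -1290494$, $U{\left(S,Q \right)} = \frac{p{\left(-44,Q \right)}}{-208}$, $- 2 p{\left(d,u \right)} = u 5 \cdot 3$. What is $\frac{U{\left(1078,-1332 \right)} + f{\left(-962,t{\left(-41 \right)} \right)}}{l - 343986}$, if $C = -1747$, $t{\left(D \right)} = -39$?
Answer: $\frac{2360279}{16056144} \approx 0.147$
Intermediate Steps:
$p{\left(d,u \right)} = - \frac{15 u}{2}$ ($p{\left(d,u \right)} = - \frac{u 5 \cdot 3}{2} = - \frac{5 u 3}{2} = - \frac{15 u}{2}$)
$U{\left(S,Q \right)} = \frac{15 Q}{416}$ ($U{\left(S,Q \right)} = \frac{\left(- \frac{15}{2}\right) Q}{-208} = - \frac{15 Q}{2} \left(- \frac{1}{208}\right) = \frac{15 Q}{416}$)
$l = 807144$ ($l = -483350 + 1290494 = 807144$)
$f{\left(n,a \right)} = - 1747 a$
$\frac{U{\left(1078,-1332 \right)} + f{\left(-962,t{\left(-41 \right)} \right)}}{l - 343986} = \frac{\frac{15}{416} \left(-1332\right) - -68133}{807144 - 343986} = \frac{- \frac{4995}{104} + 68133}{463158} = \frac{7080837}{104} \cdot \frac{1}{463158} = \frac{2360279}{16056144}$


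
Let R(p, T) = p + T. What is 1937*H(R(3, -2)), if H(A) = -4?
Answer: -7748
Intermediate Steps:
R(p, T) = T + p
1937*H(R(3, -2)) = 1937*(-4) = -7748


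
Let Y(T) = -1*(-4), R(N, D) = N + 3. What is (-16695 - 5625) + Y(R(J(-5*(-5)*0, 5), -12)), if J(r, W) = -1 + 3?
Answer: -22316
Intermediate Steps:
J(r, W) = 2
R(N, D) = 3 + N
Y(T) = 4
(-16695 - 5625) + Y(R(J(-5*(-5)*0, 5), -12)) = (-16695 - 5625) + 4 = -22320 + 4 = -22316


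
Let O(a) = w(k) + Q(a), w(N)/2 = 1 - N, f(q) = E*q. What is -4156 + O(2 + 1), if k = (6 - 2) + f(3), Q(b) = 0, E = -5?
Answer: -4132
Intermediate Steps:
f(q) = -5*q
k = -11 (k = (6 - 2) - 5*3 = 4 - 15 = -11)
w(N) = 2 - 2*N (w(N) = 2*(1 - N) = 2 - 2*N)
O(a) = 24 (O(a) = (2 - 2*(-11)) + 0 = (2 + 22) + 0 = 24 + 0 = 24)
-4156 + O(2 + 1) = -4156 + 24 = -4132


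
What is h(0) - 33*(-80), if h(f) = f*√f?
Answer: 2640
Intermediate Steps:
h(f) = f^(3/2)
h(0) - 33*(-80) = 0^(3/2) - 33*(-80) = 0 + 2640 = 2640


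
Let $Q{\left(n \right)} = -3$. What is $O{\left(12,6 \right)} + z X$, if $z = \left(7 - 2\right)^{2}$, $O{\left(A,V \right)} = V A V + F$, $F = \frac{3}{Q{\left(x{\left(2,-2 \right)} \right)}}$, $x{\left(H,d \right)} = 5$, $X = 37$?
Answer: $1356$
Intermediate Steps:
$F = -1$ ($F = \frac{3}{-3} = 3 \left(- \frac{1}{3}\right) = -1$)
$O{\left(A,V \right)} = -1 + A V^{2}$ ($O{\left(A,V \right)} = V A V - 1 = A V V - 1 = A V^{2} - 1 = -1 + A V^{2}$)
$z = 25$ ($z = 5^{2} = 25$)
$O{\left(12,6 \right)} + z X = \left(-1 + 12 \cdot 6^{2}\right) + 25 \cdot 37 = \left(-1 + 12 \cdot 36\right) + 925 = \left(-1 + 432\right) + 925 = 431 + 925 = 1356$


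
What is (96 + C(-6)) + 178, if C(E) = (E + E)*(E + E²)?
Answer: -86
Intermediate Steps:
C(E) = 2*E*(E + E²) (C(E) = (2*E)*(E + E²) = 2*E*(E + E²))
(96 + C(-6)) + 178 = (96 + 2*(-6)²*(1 - 6)) + 178 = (96 + 2*36*(-5)) + 178 = (96 - 360) + 178 = -264 + 178 = -86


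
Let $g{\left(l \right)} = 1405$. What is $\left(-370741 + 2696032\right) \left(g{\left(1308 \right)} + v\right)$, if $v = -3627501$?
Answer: $-8431728393936$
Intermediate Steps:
$\left(-370741 + 2696032\right) \left(g{\left(1308 \right)} + v\right) = \left(-370741 + 2696032\right) \left(1405 - 3627501\right) = 2325291 \left(-3626096\right) = -8431728393936$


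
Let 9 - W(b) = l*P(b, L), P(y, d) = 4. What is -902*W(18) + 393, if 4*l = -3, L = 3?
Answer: -10431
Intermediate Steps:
l = -¾ (l = (¼)*(-3) = -¾ ≈ -0.75000)
W(b) = 12 (W(b) = 9 - (-3)*4/4 = 9 - 1*(-3) = 9 + 3 = 12)
-902*W(18) + 393 = -902*12 + 393 = -10824 + 393 = -10431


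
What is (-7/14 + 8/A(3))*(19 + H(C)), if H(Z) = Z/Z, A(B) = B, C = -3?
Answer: 130/3 ≈ 43.333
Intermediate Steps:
H(Z) = 1
(-7/14 + 8/A(3))*(19 + H(C)) = (-7/14 + 8/3)*(19 + 1) = (-7*1/14 + 8*(⅓))*20 = (-½ + 8/3)*20 = (13/6)*20 = 130/3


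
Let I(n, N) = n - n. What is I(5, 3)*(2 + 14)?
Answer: 0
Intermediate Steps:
I(n, N) = 0
I(5, 3)*(2 + 14) = 0*(2 + 14) = 0*16 = 0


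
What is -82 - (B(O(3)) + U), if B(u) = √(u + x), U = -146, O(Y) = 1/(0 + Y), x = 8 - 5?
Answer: 64 - √30/3 ≈ 62.174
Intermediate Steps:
x = 3
O(Y) = 1/Y
B(u) = √(3 + u) (B(u) = √(u + 3) = √(3 + u))
-82 - (B(O(3)) + U) = -82 - (√(3 + 1/3) - 146) = -82 - (√(3 + ⅓) - 146) = -82 - (√(10/3) - 146) = -82 - (√30/3 - 146) = -82 - (-146 + √30/3) = -82 + (146 - √30/3) = 64 - √30/3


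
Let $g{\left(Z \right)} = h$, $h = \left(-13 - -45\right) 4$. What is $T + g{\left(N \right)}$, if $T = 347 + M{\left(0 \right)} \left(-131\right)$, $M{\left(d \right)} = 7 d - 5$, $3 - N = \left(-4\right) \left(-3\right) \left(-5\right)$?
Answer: $1130$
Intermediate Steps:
$h = 128$ ($h = \left(-13 + 45\right) 4 = 32 \cdot 4 = 128$)
$N = 63$ ($N = 3 - \left(-4\right) \left(-3\right) \left(-5\right) = 3 - 12 \left(-5\right) = 3 - -60 = 3 + 60 = 63$)
$g{\left(Z \right)} = 128$
$M{\left(d \right)} = -5 + 7 d$
$T = 1002$ ($T = 347 + \left(-5 + 7 \cdot 0\right) \left(-131\right) = 347 + \left(-5 + 0\right) \left(-131\right) = 347 - -655 = 347 + 655 = 1002$)
$T + g{\left(N \right)} = 1002 + 128 = 1130$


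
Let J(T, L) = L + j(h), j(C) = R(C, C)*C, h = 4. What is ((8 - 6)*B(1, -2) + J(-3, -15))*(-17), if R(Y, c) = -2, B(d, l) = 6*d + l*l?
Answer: 51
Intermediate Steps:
B(d, l) = l**2 + 6*d (B(d, l) = 6*d + l**2 = l**2 + 6*d)
j(C) = -2*C
J(T, L) = -8 + L (J(T, L) = L - 2*4 = L - 8 = -8 + L)
((8 - 6)*B(1, -2) + J(-3, -15))*(-17) = ((8 - 6)*((-2)**2 + 6*1) + (-8 - 15))*(-17) = (2*(4 + 6) - 23)*(-17) = (2*10 - 23)*(-17) = (20 - 23)*(-17) = -3*(-17) = 51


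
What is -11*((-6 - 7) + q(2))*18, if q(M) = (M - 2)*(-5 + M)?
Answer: 2574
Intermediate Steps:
q(M) = (-5 + M)*(-2 + M) (q(M) = (-2 + M)*(-5 + M) = (-5 + M)*(-2 + M))
-11*((-6 - 7) + q(2))*18 = -11*((-6 - 7) + (10 + 2² - 7*2))*18 = -11*(-13 + (10 + 4 - 14))*18 = -11*(-13 + 0)*18 = -11*(-13)*18 = 143*18 = 2574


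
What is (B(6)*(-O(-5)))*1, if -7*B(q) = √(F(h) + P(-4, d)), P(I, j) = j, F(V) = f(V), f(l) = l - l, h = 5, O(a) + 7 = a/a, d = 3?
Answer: -6*√3/7 ≈ -1.4846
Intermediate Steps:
O(a) = -6 (O(a) = -7 + a/a = -7 + 1 = -6)
f(l) = 0
F(V) = 0
B(q) = -√3/7 (B(q) = -√(0 + 3)/7 = -√3/7)
(B(6)*(-O(-5)))*1 = ((-√3/7)*(-1*(-6)))*1 = (-√3/7*6)*1 = -6*√3/7*1 = -6*√3/7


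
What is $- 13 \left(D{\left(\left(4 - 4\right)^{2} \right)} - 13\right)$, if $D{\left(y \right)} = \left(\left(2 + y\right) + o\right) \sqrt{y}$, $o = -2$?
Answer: $169$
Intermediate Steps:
$D{\left(y \right)} = y^{\frac{3}{2}}$ ($D{\left(y \right)} = \left(\left(2 + y\right) - 2\right) \sqrt{y} = y \sqrt{y} = y^{\frac{3}{2}}$)
$- 13 \left(D{\left(\left(4 - 4\right)^{2} \right)} - 13\right) = - 13 \left(\left(\left(4 - 4\right)^{2}\right)^{\frac{3}{2}} - 13\right) = - 13 \left(\left(0^{2}\right)^{\frac{3}{2}} - 13\right) = - 13 \left(0^{\frac{3}{2}} - 13\right) = - 13 \left(0 - 13\right) = \left(-13\right) \left(-13\right) = 169$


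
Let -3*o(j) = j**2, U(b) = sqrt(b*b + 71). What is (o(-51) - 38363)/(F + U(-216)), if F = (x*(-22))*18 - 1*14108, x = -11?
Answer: 382570960/95054777 + 39230*sqrt(46727)/95054777 ≈ 4.1140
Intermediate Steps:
U(b) = sqrt(71 + b**2) (U(b) = sqrt(b**2 + 71) = sqrt(71 + b**2))
o(j) = -j**2/3
F = -9752 (F = -11*(-22)*18 - 1*14108 = 242*18 - 14108 = 4356 - 14108 = -9752)
(o(-51) - 38363)/(F + U(-216)) = (-1/3*(-51)**2 - 38363)/(-9752 + sqrt(71 + (-216)**2)) = (-1/3*2601 - 38363)/(-9752 + sqrt(71 + 46656)) = (-867 - 38363)/(-9752 + sqrt(46727)) = -39230/(-9752 + sqrt(46727))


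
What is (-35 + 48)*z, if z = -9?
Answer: -117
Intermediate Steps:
(-35 + 48)*z = (-35 + 48)*(-9) = 13*(-9) = -117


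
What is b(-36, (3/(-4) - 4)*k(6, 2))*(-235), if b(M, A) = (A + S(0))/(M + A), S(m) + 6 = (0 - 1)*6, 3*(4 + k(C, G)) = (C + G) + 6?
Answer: -91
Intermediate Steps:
k(C, G) = -2 + C/3 + G/3 (k(C, G) = -4 + ((C + G) + 6)/3 = -4 + (6 + C + G)/3 = -4 + (2 + C/3 + G/3) = -2 + C/3 + G/3)
S(m) = -12 (S(m) = -6 + (0 - 1)*6 = -6 - 1*6 = -6 - 6 = -12)
b(M, A) = (-12 + A)/(A + M) (b(M, A) = (A - 12)/(M + A) = (-12 + A)/(A + M))
b(-36, (3/(-4) - 4)*k(6, 2))*(-235) = ((-12 + (3/(-4) - 4)*(-2 + (⅓)*6 + (⅓)*2))/((3/(-4) - 4)*(-2 + (⅓)*6 + (⅓)*2) - 36))*(-235) = ((-12 + (3*(-¼) - 4)*(-2 + 2 + ⅔))/((3*(-¼) - 4)*(-2 + 2 + ⅔) - 36))*(-235) = ((-12 + (-¾ - 4)*(⅔))/((-¾ - 4)*(⅔) - 36))*(-235) = ((-12 - 19/4*⅔)/(-19/4*⅔ - 36))*(-235) = ((-12 - 19/6)/(-19/6 - 36))*(-235) = (-91/6/(-235/6))*(-235) = -6/235*(-91/6)*(-235) = (91/235)*(-235) = -91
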